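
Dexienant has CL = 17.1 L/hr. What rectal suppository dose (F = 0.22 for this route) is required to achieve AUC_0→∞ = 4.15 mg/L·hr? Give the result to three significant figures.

Dose = 323 mg

Dose = CL × AUC_0→∞ / F
     = 17.1 × 4.15 / 0.22 = 322.568 mg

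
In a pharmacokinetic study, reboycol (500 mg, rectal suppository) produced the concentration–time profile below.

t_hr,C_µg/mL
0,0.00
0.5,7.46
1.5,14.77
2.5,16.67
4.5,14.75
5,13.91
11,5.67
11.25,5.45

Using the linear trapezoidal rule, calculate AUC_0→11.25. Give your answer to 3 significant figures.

Trapezoidal AUC_0→11.25:
  [0→0.5]: (0.00+7.46)/2 × 0.5 = 1.865
  [0.5→1.5]: (7.46+14.77)/2 × 1 = 11.115
  [1.5→2.5]: (14.77+16.67)/2 × 1 = 15.72
  [2.5→4.5]: (16.67+14.75)/2 × 2 = 31.42
  [4.5→5]: (14.75+13.91)/2 × 0.5 = 7.165
  [5→11]: (13.91+5.67)/2 × 6 = 58.74
  [11→11.25]: (5.67+5.45)/2 × 0.25 = 1.39
  Sum = 127.415 µg/mL·hr

AUC = 127 µg/mL·hr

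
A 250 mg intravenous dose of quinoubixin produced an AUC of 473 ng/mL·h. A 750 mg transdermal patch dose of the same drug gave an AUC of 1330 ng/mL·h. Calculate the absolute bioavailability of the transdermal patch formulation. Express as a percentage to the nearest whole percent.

F = (AUC_ev / D_ev) / (AUC_iv / D_iv)
  = (1330/750) / (473/250)
  = 1.77333 / 1.892 = 0.9373
  = 93.73%

F = 94%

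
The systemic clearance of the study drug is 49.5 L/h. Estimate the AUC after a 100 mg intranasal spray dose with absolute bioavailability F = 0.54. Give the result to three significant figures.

AUC = 1.09 mg/L·h

AUC_0→∞ = F × Dose / CL
        = 0.54 × 100 / 49.5 = 1.09091 mg/L·h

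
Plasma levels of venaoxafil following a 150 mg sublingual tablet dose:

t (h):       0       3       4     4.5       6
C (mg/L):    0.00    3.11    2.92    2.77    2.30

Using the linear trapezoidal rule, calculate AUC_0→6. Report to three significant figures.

AUC = 12.9 mg/L·h

Trapezoidal AUC_0→6:
  [0→3]: (0.00+3.11)/2 × 3 = 4.665
  [3→4]: (3.11+2.92)/2 × 1 = 3.015
  [4→4.5]: (2.92+2.77)/2 × 0.5 = 1.4225
  [4.5→6]: (2.77+2.30)/2 × 1.5 = 3.8025
  Sum = 12.905 mg/L·h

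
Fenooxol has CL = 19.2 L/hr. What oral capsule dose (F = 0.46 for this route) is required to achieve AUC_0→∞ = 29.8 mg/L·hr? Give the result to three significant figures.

Dose = 1240 mg

Dose = CL × AUC_0→∞ / F
     = 19.2 × 29.8 / 0.46 = 1243.83 mg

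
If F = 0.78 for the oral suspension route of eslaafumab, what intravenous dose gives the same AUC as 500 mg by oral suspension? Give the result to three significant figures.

D_iv = 390 mg

Systemic exposure from an extravascular dose = F × D_ev, so the equivalent IV dose is F × D_ev.
D_iv = F × D_ev = 0.78 × 500 = 390 mg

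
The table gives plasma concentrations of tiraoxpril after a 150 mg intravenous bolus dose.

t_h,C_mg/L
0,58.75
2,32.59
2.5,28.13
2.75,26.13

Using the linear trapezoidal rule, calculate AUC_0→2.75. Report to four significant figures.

AUC = 113.3 mg/L·h

Trapezoidal AUC_0→2.75:
  [0→2]: (58.75+32.59)/2 × 2 = 91.34
  [2→2.5]: (32.59+28.13)/2 × 0.5 = 15.18
  [2.5→2.75]: (28.13+26.13)/2 × 0.25 = 6.7825
  Sum = 113.3025 mg/L·h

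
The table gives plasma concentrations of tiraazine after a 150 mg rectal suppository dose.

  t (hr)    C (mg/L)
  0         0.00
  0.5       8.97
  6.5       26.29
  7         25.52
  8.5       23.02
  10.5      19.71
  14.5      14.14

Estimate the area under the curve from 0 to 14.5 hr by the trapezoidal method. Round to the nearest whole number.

AUC = 268 mg/L·hr

Trapezoidal AUC_0→14.5:
  [0→0.5]: (0.00+8.97)/2 × 0.5 = 2.2425
  [0.5→6.5]: (8.97+26.29)/2 × 6 = 105.78
  [6.5→7]: (26.29+25.52)/2 × 0.5 = 12.9525
  [7→8.5]: (25.52+23.02)/2 × 1.5 = 36.405
  [8.5→10.5]: (23.02+19.71)/2 × 2 = 42.73
  [10.5→14.5]: (19.71+14.14)/2 × 4 = 67.7
  Sum = 267.81 mg/L·hr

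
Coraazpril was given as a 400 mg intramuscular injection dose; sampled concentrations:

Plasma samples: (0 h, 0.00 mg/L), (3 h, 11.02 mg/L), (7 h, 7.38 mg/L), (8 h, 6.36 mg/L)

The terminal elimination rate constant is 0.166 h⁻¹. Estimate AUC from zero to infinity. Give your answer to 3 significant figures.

AUC = 98.5 mg/L·h

Trapezoidal AUC_0→8:
  [0→3]: (0.00+11.02)/2 × 3 = 16.53
  [3→7]: (11.02+7.38)/2 × 4 = 36.8
  [7→8]: (7.38+6.36)/2 × 1 = 6.87
  Sum = 60.2 mg/L·h
Extrapolated tail: C_last / k_e = 6.36 / 0.166 = 38.313
AUC_0→∞ = 60.2 + 38.313 = 98.513 mg/L·h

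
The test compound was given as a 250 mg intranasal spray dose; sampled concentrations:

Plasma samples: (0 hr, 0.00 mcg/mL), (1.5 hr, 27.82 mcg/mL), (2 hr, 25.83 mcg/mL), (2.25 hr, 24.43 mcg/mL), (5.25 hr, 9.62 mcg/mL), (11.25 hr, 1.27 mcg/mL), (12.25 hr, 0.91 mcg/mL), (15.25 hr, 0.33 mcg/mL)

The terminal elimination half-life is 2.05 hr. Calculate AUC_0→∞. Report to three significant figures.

Trapezoidal AUC_0→15.25:
  [0→1.5]: (0.00+27.82)/2 × 1.5 = 20.865
  [1.5→2]: (27.82+25.83)/2 × 0.5 = 13.4125
  [2→2.25]: (25.83+24.43)/2 × 0.25 = 6.2825
  [2.25→5.25]: (24.43+9.62)/2 × 3 = 51.075
  [5.25→11.25]: (9.62+1.27)/2 × 6 = 32.67
  [11.25→12.25]: (1.27+0.91)/2 × 1 = 1.09
  [12.25→15.25]: (0.91+0.33)/2 × 3 = 1.86
  Sum = 127.255 mcg/mL·hr
k_e = ln2 / t½ = 0.693147 / 2.05 = 0.3381 hr^-1
Extrapolated tail: C_last / k_e = 0.33 / 0.3381 = 0.976
AUC_0→∞ = 127.255 + 0.976 = 128.231 mcg/mL·hr

AUC = 128 mcg/mL·hr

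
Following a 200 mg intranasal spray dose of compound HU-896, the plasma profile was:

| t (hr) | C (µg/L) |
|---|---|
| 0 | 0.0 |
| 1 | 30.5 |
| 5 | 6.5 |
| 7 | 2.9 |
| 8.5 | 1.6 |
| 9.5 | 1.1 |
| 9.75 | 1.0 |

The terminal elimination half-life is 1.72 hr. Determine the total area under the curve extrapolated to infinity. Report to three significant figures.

AUC = 106 µg/L·hr

Trapezoidal AUC_0→9.75:
  [0→1]: (0.0+30.5)/2 × 1 = 15.25
  [1→5]: (30.5+6.5)/2 × 4 = 74.0
  [5→7]: (6.5+2.9)/2 × 2 = 9.4
  [7→8.5]: (2.9+1.6)/2 × 1.5 = 3.375
  [8.5→9.5]: (1.6+1.1)/2 × 1 = 1.35
  [9.5→9.75]: (1.1+1.0)/2 × 0.25 = 0.2625
  Sum = 103.6375 µg/L·hr
k_e = ln2 / t½ = 0.693147 / 1.72 = 0.4030 hr^-1
Extrapolated tail: C_last / k_e = 1.0 / 0.403 = 2.481
AUC_0→∞ = 103.6375 + 2.481 = 106.1185 µg/L·hr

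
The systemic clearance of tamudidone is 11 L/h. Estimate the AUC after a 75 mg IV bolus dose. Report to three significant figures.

AUC_0→∞ = Dose_iv / CL
        = 75 / 11 = 6.81818 mg/L·h

AUC = 6.82 mg/L·h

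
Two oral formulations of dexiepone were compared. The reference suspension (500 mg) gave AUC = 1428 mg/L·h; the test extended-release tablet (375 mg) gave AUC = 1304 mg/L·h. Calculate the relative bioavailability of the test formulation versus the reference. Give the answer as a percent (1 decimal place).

F_rel = (AUC_test/D_test) / (AUC_ref/D_ref)
      = (1304/375) / (1428/500)
      = 3.47733 / 2.856 = 1.2176 = 121.76%

F_rel = 121.8%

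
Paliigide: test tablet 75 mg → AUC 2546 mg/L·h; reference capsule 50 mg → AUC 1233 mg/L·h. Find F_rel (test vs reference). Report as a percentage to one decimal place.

F_rel = 137.7%

F_rel = (AUC_test/D_test) / (AUC_ref/D_ref)
      = (2546/75) / (1233/50)
      = 33.9467 / 24.66 = 1.3766 = 137.66%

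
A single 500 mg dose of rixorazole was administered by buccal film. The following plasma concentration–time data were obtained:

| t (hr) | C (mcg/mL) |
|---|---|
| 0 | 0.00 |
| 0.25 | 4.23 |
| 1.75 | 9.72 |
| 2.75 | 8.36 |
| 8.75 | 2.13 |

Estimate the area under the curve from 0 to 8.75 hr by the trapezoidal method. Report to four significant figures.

AUC = 51.50 mcg/mL·hr

Trapezoidal AUC_0→8.75:
  [0→0.25]: (0.00+4.23)/2 × 0.25 = 0.52875
  [0.25→1.75]: (4.23+9.72)/2 × 1.5 = 10.4625
  [1.75→2.75]: (9.72+8.36)/2 × 1 = 9.04
  [2.75→8.75]: (8.36+2.13)/2 × 6 = 31.47
  Sum = 51.50125 mcg/mL·hr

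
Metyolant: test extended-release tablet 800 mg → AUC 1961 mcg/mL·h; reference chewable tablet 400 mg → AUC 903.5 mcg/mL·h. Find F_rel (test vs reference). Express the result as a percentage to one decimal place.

F_rel = 108.5%

F_rel = (AUC_test/D_test) / (AUC_ref/D_ref)
      = (1961/800) / (903.5/400)
      = 2.45125 / 2.25875 = 1.0852 = 108.52%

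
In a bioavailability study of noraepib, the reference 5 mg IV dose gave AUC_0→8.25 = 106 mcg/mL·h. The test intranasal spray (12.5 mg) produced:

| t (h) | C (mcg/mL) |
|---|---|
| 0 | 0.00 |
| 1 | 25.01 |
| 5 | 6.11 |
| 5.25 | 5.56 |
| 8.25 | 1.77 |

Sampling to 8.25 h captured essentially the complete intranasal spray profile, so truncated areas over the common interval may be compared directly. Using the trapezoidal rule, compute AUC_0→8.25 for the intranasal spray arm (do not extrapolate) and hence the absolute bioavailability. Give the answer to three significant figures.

F = 0.329

Trapezoidal AUC_0→8.25 (intranasal spray):
  [0→1]: (0.00+25.01)/2 × 1 = 12.505
  [1→5]: (25.01+6.11)/2 × 4 = 62.24
  [5→5.25]: (6.11+5.56)/2 × 0.25 = 1.45875
  [5.25→8.25]: (5.56+1.77)/2 × 3 = 10.995
  Sum = 87.19875 mcg/mL·h
F = (AUC_ev/D_ev)/(AUC_iv/D_iv) = (87.19875/12.5)/(106/5) = 6.9759/21.2 = 0.3291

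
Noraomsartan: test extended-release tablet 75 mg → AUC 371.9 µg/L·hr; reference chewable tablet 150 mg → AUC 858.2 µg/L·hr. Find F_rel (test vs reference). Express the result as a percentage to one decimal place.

F_rel = (AUC_test/D_test) / (AUC_ref/D_ref)
      = (371.9/75) / (858.2/150)
      = 4.95867 / 5.72133 = 0.8667 = 86.67%

F_rel = 86.7%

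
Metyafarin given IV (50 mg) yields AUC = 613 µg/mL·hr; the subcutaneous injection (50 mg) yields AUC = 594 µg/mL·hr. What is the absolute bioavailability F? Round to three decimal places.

F = 0.969

F = (AUC_ev / D_ev) / (AUC_iv / D_iv)
  = (594/50) / (613/50)
  = 11.88 / 12.26 = 0.9690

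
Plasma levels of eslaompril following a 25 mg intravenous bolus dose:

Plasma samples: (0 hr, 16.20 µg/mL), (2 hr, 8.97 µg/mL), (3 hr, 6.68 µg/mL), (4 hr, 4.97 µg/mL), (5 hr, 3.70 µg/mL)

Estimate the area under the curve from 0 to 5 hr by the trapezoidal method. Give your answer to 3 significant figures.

AUC = 43.2 µg/mL·hr

Trapezoidal AUC_0→5:
  [0→2]: (16.20+8.97)/2 × 2 = 25.17
  [2→3]: (8.97+6.68)/2 × 1 = 7.825
  [3→4]: (6.68+4.97)/2 × 1 = 5.825
  [4→5]: (4.97+3.70)/2 × 1 = 4.335
  Sum = 43.155 µg/mL·hr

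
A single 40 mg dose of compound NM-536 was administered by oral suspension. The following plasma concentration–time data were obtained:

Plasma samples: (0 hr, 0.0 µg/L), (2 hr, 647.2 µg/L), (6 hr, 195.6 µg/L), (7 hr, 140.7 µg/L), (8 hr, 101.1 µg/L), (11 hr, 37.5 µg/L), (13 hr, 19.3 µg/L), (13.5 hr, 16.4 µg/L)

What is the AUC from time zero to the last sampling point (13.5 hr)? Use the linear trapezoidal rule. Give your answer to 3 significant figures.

AUC = 2900 µg/L·hr

Trapezoidal AUC_0→13.5:
  [0→2]: (0.0+647.2)/2 × 2 = 647.2
  [2→6]: (647.2+195.6)/2 × 4 = 1685.6
  [6→7]: (195.6+140.7)/2 × 1 = 168.15
  [7→8]: (140.7+101.1)/2 × 1 = 120.9
  [8→11]: (101.1+37.5)/2 × 3 = 207.9
  [11→13]: (37.5+19.3)/2 × 2 = 56.8
  [13→13.5]: (19.3+16.4)/2 × 0.5 = 8.925
  Sum = 2895.475 µg/L·hr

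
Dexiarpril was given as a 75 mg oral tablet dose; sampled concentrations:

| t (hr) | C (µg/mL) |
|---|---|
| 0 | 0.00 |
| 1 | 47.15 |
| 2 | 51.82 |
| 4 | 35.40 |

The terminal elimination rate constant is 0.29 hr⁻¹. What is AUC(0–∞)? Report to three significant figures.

AUC = 282 µg/mL·hr

Trapezoidal AUC_0→4:
  [0→1]: (0.00+47.15)/2 × 1 = 23.575
  [1→2]: (47.15+51.82)/2 × 1 = 49.485
  [2→4]: (51.82+35.40)/2 × 2 = 87.22
  Sum = 160.28 µg/mL·hr
Extrapolated tail: C_last / k_e = 35.40 / 0.29 = 122.069
AUC_0→∞ = 160.28 + 122.069 = 282.349 µg/mL·hr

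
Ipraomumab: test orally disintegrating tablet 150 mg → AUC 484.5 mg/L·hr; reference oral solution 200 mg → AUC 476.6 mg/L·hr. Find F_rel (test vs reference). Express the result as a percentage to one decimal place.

F_rel = 135.5%

F_rel = (AUC_test/D_test) / (AUC_ref/D_ref)
      = (484.5/150) / (476.6/200)
      = 3.23 / 2.383 = 1.3554 = 135.54%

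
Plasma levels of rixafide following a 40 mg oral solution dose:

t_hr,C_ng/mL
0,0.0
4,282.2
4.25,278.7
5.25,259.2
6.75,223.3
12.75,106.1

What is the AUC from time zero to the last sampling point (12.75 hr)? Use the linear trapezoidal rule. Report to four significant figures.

Trapezoidal AUC_0→12.75:
  [0→4]: (0.0+282.2)/2 × 4 = 564.4
  [4→4.25]: (282.2+278.7)/2 × 0.25 = 70.1125
  [4.25→5.25]: (278.7+259.2)/2 × 1 = 268.95
  [5.25→6.75]: (259.2+223.3)/2 × 1.5 = 361.875
  [6.75→12.75]: (223.3+106.1)/2 × 6 = 988.2
  Sum = 2253.5375 ng/mL·hr

AUC = 2254 ng/mL·hr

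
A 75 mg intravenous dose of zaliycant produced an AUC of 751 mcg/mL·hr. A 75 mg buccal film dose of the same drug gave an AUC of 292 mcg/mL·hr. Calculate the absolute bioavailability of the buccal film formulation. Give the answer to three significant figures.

F = 0.389

F = (AUC_ev / D_ev) / (AUC_iv / D_iv)
  = (292/75) / (751/75)
  = 3.89333 / 10.0133 = 0.3888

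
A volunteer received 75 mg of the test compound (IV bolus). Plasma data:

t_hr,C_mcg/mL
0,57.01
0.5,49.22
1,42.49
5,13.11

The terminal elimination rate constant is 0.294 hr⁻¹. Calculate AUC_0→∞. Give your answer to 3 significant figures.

AUC = 205 mcg/mL·hr

Trapezoidal AUC_0→5:
  [0→0.5]: (57.01+49.22)/2 × 0.5 = 26.5575
  [0.5→1]: (49.22+42.49)/2 × 0.5 = 22.9275
  [1→5]: (42.49+13.11)/2 × 4 = 111.2
  Sum = 160.685 mcg/mL·hr
Extrapolated tail: C_last / k_e = 13.11 / 0.294 = 44.592
AUC_0→∞ = 160.685 + 44.592 = 205.277 mcg/mL·hr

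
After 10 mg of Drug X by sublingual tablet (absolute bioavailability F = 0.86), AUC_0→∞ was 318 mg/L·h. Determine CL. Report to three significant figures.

CL = F × Dose / AUC_0→∞
   = 0.86 × 10 / 318 = 0.027044 L/h

CL = 0.0270 L/h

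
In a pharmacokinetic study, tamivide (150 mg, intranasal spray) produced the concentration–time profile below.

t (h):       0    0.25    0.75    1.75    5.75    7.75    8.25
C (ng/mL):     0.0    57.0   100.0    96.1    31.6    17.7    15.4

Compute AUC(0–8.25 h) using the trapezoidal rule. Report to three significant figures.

AUC = 457 ng/mL·h

Trapezoidal AUC_0→8.25:
  [0→0.25]: (0.0+57.0)/2 × 0.25 = 7.125
  [0.25→0.75]: (57.0+100.0)/2 × 0.5 = 39.25
  [0.75→1.75]: (100.0+96.1)/2 × 1 = 98.05
  [1.75→5.75]: (96.1+31.6)/2 × 4 = 255.4
  [5.75→7.75]: (31.6+17.7)/2 × 2 = 49.3
  [7.75→8.25]: (17.7+15.4)/2 × 0.5 = 8.275
  Sum = 457.4 ng/mL·h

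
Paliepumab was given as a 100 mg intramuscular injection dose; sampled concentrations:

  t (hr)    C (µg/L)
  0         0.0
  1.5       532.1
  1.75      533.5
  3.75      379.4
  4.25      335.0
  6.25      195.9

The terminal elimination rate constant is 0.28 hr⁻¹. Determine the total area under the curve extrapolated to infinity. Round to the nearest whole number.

AUC = 2854 µg/L·hr

Trapezoidal AUC_0→6.25:
  [0→1.5]: (0.0+532.1)/2 × 1.5 = 399.075
  [1.5→1.75]: (532.1+533.5)/2 × 0.25 = 133.2
  [1.75→3.75]: (533.5+379.4)/2 × 2 = 912.9
  [3.75→4.25]: (379.4+335.0)/2 × 0.5 = 178.6
  [4.25→6.25]: (335.0+195.9)/2 × 2 = 530.9
  Sum = 2154.675 µg/L·hr
Extrapolated tail: C_last / k_e = 195.9 / 0.28 = 699.643
AUC_0→∞ = 2154.675 + 699.643 = 2854.318 µg/L·hr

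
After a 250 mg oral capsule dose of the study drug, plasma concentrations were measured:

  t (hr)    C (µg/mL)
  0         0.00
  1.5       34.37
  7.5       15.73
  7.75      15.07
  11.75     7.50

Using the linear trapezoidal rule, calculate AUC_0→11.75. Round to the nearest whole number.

Trapezoidal AUC_0→11.75:
  [0→1.5]: (0.00+34.37)/2 × 1.5 = 25.7775
  [1.5→7.5]: (34.37+15.73)/2 × 6 = 150.3
  [7.5→7.75]: (15.73+15.07)/2 × 0.25 = 3.85
  [7.75→11.75]: (15.07+7.50)/2 × 4 = 45.14
  Sum = 225.0675 µg/mL·hr

AUC = 225 µg/mL·hr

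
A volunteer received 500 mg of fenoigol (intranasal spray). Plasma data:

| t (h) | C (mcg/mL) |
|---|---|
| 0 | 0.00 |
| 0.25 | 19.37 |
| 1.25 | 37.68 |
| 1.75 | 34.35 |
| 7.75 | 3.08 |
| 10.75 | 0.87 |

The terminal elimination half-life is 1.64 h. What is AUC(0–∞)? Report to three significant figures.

Trapezoidal AUC_0→10.75:
  [0→0.25]: (0.00+19.37)/2 × 0.25 = 2.42125
  [0.25→1.25]: (19.37+37.68)/2 × 1 = 28.525
  [1.25→1.75]: (37.68+34.35)/2 × 0.5 = 18.0075
  [1.75→7.75]: (34.35+3.08)/2 × 6 = 112.29
  [7.75→10.75]: (3.08+0.87)/2 × 3 = 5.925
  Sum = 167.16875 mcg/mL·h
k_e = ln2 / t½ = 0.693147 / 1.64 = 0.4227 h^-1
Extrapolated tail: C_last / k_e = 0.87 / 0.4227 = 2.058
AUC_0→∞ = 167.16875 + 2.058 = 169.22675 mcg/mL·h

AUC = 169 mcg/mL·h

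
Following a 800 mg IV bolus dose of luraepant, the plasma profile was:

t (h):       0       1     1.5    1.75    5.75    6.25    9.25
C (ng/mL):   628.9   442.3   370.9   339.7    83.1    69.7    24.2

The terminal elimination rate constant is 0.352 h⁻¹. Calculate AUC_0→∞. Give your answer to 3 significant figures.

Trapezoidal AUC_0→9.25:
  [0→1]: (628.9+442.3)/2 × 1 = 535.6
  [1→1.5]: (442.3+370.9)/2 × 0.5 = 203.3
  [1.5→1.75]: (370.9+339.7)/2 × 0.25 = 88.825
  [1.75→5.75]: (339.7+83.1)/2 × 4 = 845.6
  [5.75→6.25]: (83.1+69.7)/2 × 0.5 = 38.2
  [6.25→9.25]: (69.7+24.2)/2 × 3 = 140.85
  Sum = 1852.375 ng/mL·h
Extrapolated tail: C_last / k_e = 24.2 / 0.352 = 68.750
AUC_0→∞ = 1852.375 + 68.750 = 1921.125 ng/mL·h

AUC = 1920 ng/mL·h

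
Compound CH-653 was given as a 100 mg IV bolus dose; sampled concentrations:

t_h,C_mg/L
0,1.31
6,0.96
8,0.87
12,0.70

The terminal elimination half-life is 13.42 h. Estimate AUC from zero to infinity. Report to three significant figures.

Trapezoidal AUC_0→12:
  [0→6]: (1.31+0.96)/2 × 6 = 6.81
  [6→8]: (0.96+0.87)/2 × 2 = 1.83
  [8→12]: (0.87+0.70)/2 × 4 = 3.14
  Sum = 11.78 mg/L·h
k_e = ln2 / t½ = 0.693147 / 13.42 = 0.0517 h^-1
Extrapolated tail: C_last / k_e = 0.70 / 0.0517 = 13.540
AUC_0→∞ = 11.78 + 13.540 = 25.32 mg/L·h

AUC = 25.3 mg/L·h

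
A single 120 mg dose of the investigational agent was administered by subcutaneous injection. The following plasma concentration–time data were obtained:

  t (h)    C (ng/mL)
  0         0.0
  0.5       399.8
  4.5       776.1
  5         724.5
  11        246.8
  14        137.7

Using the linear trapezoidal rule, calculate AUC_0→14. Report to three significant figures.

Trapezoidal AUC_0→14:
  [0→0.5]: (0.0+399.8)/2 × 0.5 = 99.95
  [0.5→4.5]: (399.8+776.1)/2 × 4 = 2351.8
  [4.5→5]: (776.1+724.5)/2 × 0.5 = 375.15
  [5→11]: (724.5+246.8)/2 × 6 = 2913.9
  [11→14]: (246.8+137.7)/2 × 3 = 576.75
  Sum = 6317.55 ng/mL·h

AUC = 6320 ng/mL·h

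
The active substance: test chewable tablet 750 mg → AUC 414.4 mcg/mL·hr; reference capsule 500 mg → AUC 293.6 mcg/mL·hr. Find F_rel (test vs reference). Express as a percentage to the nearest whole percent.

F_rel = (AUC_test/D_test) / (AUC_ref/D_ref)
      = (414.4/750) / (293.6/500)
      = 0.552533 / 0.5872 = 0.9410 = 94.10%

F_rel = 94%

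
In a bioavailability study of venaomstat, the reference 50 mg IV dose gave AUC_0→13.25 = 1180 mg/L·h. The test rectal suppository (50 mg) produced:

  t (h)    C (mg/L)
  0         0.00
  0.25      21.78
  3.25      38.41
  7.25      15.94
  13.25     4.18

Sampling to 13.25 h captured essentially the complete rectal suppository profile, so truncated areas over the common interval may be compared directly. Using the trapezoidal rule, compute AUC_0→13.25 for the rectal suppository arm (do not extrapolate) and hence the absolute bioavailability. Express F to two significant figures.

F = 0.22

Trapezoidal AUC_0→13.25 (rectal suppository):
  [0→0.25]: (0.00+21.78)/2 × 0.25 = 2.7225
  [0.25→3.25]: (21.78+38.41)/2 × 3 = 90.285
  [3.25→7.25]: (38.41+15.94)/2 × 4 = 108.7
  [7.25→13.25]: (15.94+4.18)/2 × 6 = 60.36
  Sum = 262.0675 mg/L·h
F = (AUC_ev/D_ev)/(AUC_iv/D_iv) = (262.0675/50)/(1180/50) = 5.24135/23.6 = 0.2221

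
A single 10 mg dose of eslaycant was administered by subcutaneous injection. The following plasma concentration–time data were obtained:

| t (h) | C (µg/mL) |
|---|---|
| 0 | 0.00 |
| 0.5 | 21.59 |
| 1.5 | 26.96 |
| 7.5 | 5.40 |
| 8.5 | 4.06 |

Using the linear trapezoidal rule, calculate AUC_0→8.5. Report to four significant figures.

AUC = 131.5 µg/mL·h

Trapezoidal AUC_0→8.5:
  [0→0.5]: (0.00+21.59)/2 × 0.5 = 5.3975
  [0.5→1.5]: (21.59+26.96)/2 × 1 = 24.275
  [1.5→7.5]: (26.96+5.40)/2 × 6 = 97.08
  [7.5→8.5]: (5.40+4.06)/2 × 1 = 4.73
  Sum = 131.4825 µg/mL·h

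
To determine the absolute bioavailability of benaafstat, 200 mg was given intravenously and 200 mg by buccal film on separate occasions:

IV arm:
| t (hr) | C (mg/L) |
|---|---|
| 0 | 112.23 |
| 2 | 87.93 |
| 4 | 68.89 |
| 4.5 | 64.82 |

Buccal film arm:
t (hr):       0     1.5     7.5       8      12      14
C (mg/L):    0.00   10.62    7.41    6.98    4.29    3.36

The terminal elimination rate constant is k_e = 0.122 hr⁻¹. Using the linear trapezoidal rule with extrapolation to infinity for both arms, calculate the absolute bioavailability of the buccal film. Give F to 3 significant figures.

F = 0.134

Trapezoidal AUC_0→4.5 (IV):
  [0→2]: (112.23+87.93)/2 × 2 = 200.16
  [2→4]: (87.93+68.89)/2 × 2 = 156.82
  [4→4.5]: (68.89+64.82)/2 × 0.5 = 33.4275
  Sum = 390.4075 mg/L·hr
IV tail: 64.82/0.122 = 531.311; AUC_iv,0→∞ = 390.4075 + 531.311 = 921.7185 mg/L·hr
Trapezoidal AUC_0→14 (buccal film):
  [0→1.5]: (0.00+10.62)/2 × 1.5 = 7.965
  [1.5→7.5]: (10.62+7.41)/2 × 6 = 54.09
  [7.5→8]: (7.41+6.98)/2 × 0.5 = 3.5975
  [8→12]: (6.98+4.29)/2 × 4 = 22.54
  [12→14]: (4.29+3.36)/2 × 2 = 7.65
  Sum = 95.8425 mg/L·hr
buccal film tail: 3.36/0.122 = 27.541; AUC_ev,0→∞ = 95.8425 + 27.541 = 123.3835 mg/L·hr
F = (AUC_ev/D_ev)/(AUC_iv/D_iv) = (123.3835/200)/(921.7185/200) = 0.6169175/4.6085925 = 0.1339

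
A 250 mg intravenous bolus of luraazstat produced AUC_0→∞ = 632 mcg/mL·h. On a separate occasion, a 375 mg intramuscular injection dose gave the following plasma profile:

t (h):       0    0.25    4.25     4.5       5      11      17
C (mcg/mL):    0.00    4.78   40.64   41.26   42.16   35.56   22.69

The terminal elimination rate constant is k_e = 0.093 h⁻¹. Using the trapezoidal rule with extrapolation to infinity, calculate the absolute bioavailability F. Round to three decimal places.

Trapezoidal AUC_0→17 (intramuscular injection):
  [0→0.25]: (0.00+4.78)/2 × 0.25 = 0.5975
  [0.25→4.25]: (4.78+40.64)/2 × 4 = 90.84
  [4.25→4.5]: (40.64+41.26)/2 × 0.25 = 10.2375
  [4.5→5]: (41.26+42.16)/2 × 0.5 = 20.855
  [5→11]: (42.16+35.56)/2 × 6 = 233.16
  [11→17]: (35.56+22.69)/2 × 6 = 174.75
  Sum = 530.44 mcg/mL·h
Tail: C_last/k_e = 22.69/0.093 = 243.978
AUC_0→∞ (intramuscular injection) = 530.44 + 243.978 = 774.418 mcg/mL·h
F = (AUC_ev/D_ev)/(AUC_iv/D_iv) = (774.418/375)/(632/250) = 2.06511/2.528 = 0.8169

F = 0.817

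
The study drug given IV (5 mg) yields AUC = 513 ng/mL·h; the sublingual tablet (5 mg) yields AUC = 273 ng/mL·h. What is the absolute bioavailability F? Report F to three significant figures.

F = 0.532

F = (AUC_ev / D_ev) / (AUC_iv / D_iv)
  = (273/5) / (513/5)
  = 54.6 / 102.6 = 0.5322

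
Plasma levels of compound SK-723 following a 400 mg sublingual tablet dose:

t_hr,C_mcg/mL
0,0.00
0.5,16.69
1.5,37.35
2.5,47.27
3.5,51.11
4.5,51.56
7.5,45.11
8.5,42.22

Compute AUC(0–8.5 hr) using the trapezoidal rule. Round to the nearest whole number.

AUC = 363 mcg/mL·hr

Trapezoidal AUC_0→8.5:
  [0→0.5]: (0.00+16.69)/2 × 0.5 = 4.1725
  [0.5→1.5]: (16.69+37.35)/2 × 1 = 27.02
  [1.5→2.5]: (37.35+47.27)/2 × 1 = 42.31
  [2.5→3.5]: (47.27+51.11)/2 × 1 = 49.19
  [3.5→4.5]: (51.11+51.56)/2 × 1 = 51.335
  [4.5→7.5]: (51.56+45.11)/2 × 3 = 145.005
  [7.5→8.5]: (45.11+42.22)/2 × 1 = 43.665
  Sum = 362.6975 mcg/mL·hr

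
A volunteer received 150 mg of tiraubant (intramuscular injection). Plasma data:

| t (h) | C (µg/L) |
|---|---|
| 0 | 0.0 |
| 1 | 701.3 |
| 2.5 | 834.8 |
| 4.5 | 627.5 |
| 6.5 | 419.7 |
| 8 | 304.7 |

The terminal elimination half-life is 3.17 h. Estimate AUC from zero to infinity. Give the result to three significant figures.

Trapezoidal AUC_0→8:
  [0→1]: (0.0+701.3)/2 × 1 = 350.65
  [1→2.5]: (701.3+834.8)/2 × 1.5 = 1152.075
  [2.5→4.5]: (834.8+627.5)/2 × 2 = 1462.3
  [4.5→6.5]: (627.5+419.7)/2 × 2 = 1047.2
  [6.5→8]: (419.7+304.7)/2 × 1.5 = 543.3
  Sum = 4555.525 µg/L·h
k_e = ln2 / t½ = 0.693147 / 3.17 = 0.2187 h^-1
Extrapolated tail: C_last / k_e = 304.7 / 0.2187 = 1393.233
AUC_0→∞ = 4555.525 + 1393.233 = 5948.758 µg/L·h

AUC = 5950 µg/L·h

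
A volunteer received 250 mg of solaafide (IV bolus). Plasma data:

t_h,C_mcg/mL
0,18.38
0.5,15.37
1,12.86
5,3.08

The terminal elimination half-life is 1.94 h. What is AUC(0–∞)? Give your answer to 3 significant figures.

AUC = 56.0 mcg/mL·h

Trapezoidal AUC_0→5:
  [0→0.5]: (18.38+15.37)/2 × 0.5 = 8.4375
  [0.5→1]: (15.37+12.86)/2 × 0.5 = 7.0575
  [1→5]: (12.86+3.08)/2 × 4 = 31.88
  Sum = 47.375 mcg/mL·h
k_e = ln2 / t½ = 0.693147 / 1.94 = 0.3573 h^-1
Extrapolated tail: C_last / k_e = 3.08 / 0.3573 = 8.620
AUC_0→∞ = 47.375 + 8.620 = 55.995 mcg/mL·h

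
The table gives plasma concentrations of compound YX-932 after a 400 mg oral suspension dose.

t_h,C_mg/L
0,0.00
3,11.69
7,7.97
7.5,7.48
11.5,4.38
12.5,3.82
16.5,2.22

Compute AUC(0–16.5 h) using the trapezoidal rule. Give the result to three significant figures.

Trapezoidal AUC_0→16.5:
  [0→3]: (0.00+11.69)/2 × 3 = 17.535
  [3→7]: (11.69+7.97)/2 × 4 = 39.32
  [7→7.5]: (7.97+7.48)/2 × 0.5 = 3.8625
  [7.5→11.5]: (7.48+4.38)/2 × 4 = 23.72
  [11.5→12.5]: (4.38+3.82)/2 × 1 = 4.1
  [12.5→16.5]: (3.82+2.22)/2 × 4 = 12.08
  Sum = 100.6175 mg/L·h

AUC = 101 mg/L·h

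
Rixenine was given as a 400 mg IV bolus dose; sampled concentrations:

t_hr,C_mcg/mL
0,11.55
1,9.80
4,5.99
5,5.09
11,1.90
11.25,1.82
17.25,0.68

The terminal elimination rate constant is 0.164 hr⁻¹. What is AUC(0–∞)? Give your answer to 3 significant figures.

Trapezoidal AUC_0→17.25:
  [0→1]: (11.55+9.80)/2 × 1 = 10.675
  [1→4]: (9.80+5.99)/2 × 3 = 23.685
  [4→5]: (5.99+5.09)/2 × 1 = 5.54
  [5→11]: (5.09+1.90)/2 × 6 = 20.97
  [11→11.25]: (1.90+1.82)/2 × 0.25 = 0.465
  [11.25→17.25]: (1.82+0.68)/2 × 6 = 7.5
  Sum = 68.835 mcg/mL·hr
Extrapolated tail: C_last / k_e = 0.68 / 0.164 = 4.146
AUC_0→∞ = 68.835 + 4.146 = 72.981 mcg/mL·hr

AUC = 73.0 mcg/mL·hr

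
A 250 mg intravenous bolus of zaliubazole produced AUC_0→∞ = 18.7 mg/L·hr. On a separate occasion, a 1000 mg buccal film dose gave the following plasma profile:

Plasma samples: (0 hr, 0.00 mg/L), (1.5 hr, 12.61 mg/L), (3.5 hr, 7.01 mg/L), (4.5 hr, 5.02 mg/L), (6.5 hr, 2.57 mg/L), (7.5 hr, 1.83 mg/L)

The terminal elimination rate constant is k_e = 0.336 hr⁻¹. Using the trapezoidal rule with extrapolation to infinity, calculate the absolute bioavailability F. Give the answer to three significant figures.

Trapezoidal AUC_0→7.5 (buccal film):
  [0→1.5]: (0.00+12.61)/2 × 1.5 = 9.4575
  [1.5→3.5]: (12.61+7.01)/2 × 2 = 19.62
  [3.5→4.5]: (7.01+5.02)/2 × 1 = 6.015
  [4.5→6.5]: (5.02+2.57)/2 × 2 = 7.59
  [6.5→7.5]: (2.57+1.83)/2 × 1 = 2.2
  Sum = 44.8825 mg/L·hr
Tail: C_last/k_e = 1.83/0.336 = 5.446
AUC_0→∞ (buccal film) = 44.8825 + 5.446 = 50.3285 mg/L·hr
F = (AUC_ev/D_ev)/(AUC_iv/D_iv) = (50.3285/1000)/(18.7/250) = 0.0503285/0.0748 = 0.6728

F = 0.673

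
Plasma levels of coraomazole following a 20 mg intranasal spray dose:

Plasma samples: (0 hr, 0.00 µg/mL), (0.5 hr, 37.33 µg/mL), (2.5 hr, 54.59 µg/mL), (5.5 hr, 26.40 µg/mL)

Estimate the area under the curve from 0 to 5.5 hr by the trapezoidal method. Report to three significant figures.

Trapezoidal AUC_0→5.5:
  [0→0.5]: (0.00+37.33)/2 × 0.5 = 9.3325
  [0.5→2.5]: (37.33+54.59)/2 × 2 = 91.92
  [2.5→5.5]: (54.59+26.40)/2 × 3 = 121.485
  Sum = 222.7375 µg/mL·hr

AUC = 223 µg/mL·hr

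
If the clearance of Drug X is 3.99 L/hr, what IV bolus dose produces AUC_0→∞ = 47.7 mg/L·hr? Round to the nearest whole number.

Dose_iv = CL × AUC_0→∞
     = 3.99 × 47.7 = 190.323 mg

Dose = 190 mg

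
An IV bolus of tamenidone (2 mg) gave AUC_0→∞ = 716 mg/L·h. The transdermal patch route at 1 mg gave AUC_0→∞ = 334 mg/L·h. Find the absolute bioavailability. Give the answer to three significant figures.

F = (AUC_ev / D_ev) / (AUC_iv / D_iv)
  = (334/1) / (716/2)
  = 334 / 358 = 0.9330

F = 0.933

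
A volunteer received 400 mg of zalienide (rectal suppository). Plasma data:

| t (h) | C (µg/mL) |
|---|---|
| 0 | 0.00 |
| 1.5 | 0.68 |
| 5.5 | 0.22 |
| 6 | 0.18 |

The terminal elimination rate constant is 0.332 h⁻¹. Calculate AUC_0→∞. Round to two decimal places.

AUC = 2.95 µg/mL·h

Trapezoidal AUC_0→6:
  [0→1.5]: (0.00+0.68)/2 × 1.5 = 0.51
  [1.5→5.5]: (0.68+0.22)/2 × 4 = 1.8
  [5.5→6]: (0.22+0.18)/2 × 0.5 = 0.1
  Sum = 2.41 µg/mL·h
Extrapolated tail: C_last / k_e = 0.18 / 0.332 = 0.542
AUC_0→∞ = 2.41 + 0.542 = 2.952 µg/mL·h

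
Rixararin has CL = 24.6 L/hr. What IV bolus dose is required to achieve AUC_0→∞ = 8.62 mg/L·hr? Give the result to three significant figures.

Dose = 212 mg

Dose_iv = CL × AUC_0→∞
     = 24.6 × 8.62 = 212.052 mg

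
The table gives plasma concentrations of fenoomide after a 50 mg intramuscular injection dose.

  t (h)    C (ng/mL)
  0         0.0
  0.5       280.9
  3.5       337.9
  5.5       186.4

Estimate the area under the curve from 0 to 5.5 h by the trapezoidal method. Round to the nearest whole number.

Trapezoidal AUC_0→5.5:
  [0→0.5]: (0.0+280.9)/2 × 0.5 = 70.225
  [0.5→3.5]: (280.9+337.9)/2 × 3 = 928.2
  [3.5→5.5]: (337.9+186.4)/2 × 2 = 524.3
  Sum = 1522.725 ng/mL·h

AUC = 1523 ng/mL·h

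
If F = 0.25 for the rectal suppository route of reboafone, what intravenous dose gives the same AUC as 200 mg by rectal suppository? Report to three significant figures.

Systemic exposure from an extravascular dose = F × D_ev, so the equivalent IV dose is F × D_ev.
D_iv = F × D_ev = 0.25 × 200 = 50 mg

D_iv = 50.0 mg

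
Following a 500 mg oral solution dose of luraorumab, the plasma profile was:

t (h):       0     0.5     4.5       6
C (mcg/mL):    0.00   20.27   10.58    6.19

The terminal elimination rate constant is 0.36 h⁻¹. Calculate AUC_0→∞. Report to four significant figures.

AUC = 96.54 mcg/mL·h

Trapezoidal AUC_0→6:
  [0→0.5]: (0.00+20.27)/2 × 0.5 = 5.0675
  [0.5→4.5]: (20.27+10.58)/2 × 4 = 61.7
  [4.5→6]: (10.58+6.19)/2 × 1.5 = 12.5775
  Sum = 79.345 mcg/mL·h
Extrapolated tail: C_last / k_e = 6.19 / 0.36 = 17.194
AUC_0→∞ = 79.345 + 17.194 = 96.539 mcg/mL·h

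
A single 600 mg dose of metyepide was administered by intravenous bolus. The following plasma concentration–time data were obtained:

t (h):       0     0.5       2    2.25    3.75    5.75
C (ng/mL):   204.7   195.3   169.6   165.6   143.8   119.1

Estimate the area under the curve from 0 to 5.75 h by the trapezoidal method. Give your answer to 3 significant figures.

AUC = 911 ng/mL·h

Trapezoidal AUC_0→5.75:
  [0→0.5]: (204.7+195.3)/2 × 0.5 = 100.0
  [0.5→2]: (195.3+169.6)/2 × 1.5 = 273.675
  [2→2.25]: (169.6+165.6)/2 × 0.25 = 41.9
  [2.25→3.75]: (165.6+143.8)/2 × 1.5 = 232.05
  [3.75→5.75]: (143.8+119.1)/2 × 2 = 262.9
  Sum = 910.525 ng/mL·h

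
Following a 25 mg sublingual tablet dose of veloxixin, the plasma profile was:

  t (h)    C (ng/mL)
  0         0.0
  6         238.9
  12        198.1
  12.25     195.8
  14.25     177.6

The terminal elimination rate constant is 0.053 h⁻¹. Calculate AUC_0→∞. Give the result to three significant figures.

Trapezoidal AUC_0→14.25:
  [0→6]: (0.0+238.9)/2 × 6 = 716.7
  [6→12]: (238.9+198.1)/2 × 6 = 1311.0
  [12→12.25]: (198.1+195.8)/2 × 0.25 = 49.2375
  [12.25→14.25]: (195.8+177.6)/2 × 2 = 373.4
  Sum = 2450.3375 ng/mL·h
Extrapolated tail: C_last / k_e = 177.6 / 0.053 = 3350.943
AUC_0→∞ = 2450.3375 + 3350.943 = 5801.2805 ng/mL·h

AUC = 5800 ng/mL·h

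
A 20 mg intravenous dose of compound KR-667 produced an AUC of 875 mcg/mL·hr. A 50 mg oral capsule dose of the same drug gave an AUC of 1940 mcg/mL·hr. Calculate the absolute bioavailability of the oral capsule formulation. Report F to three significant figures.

F = (AUC_ev / D_ev) / (AUC_iv / D_iv)
  = (1940/50) / (875/20)
  = 38.8 / 43.75 = 0.8869

F = 0.887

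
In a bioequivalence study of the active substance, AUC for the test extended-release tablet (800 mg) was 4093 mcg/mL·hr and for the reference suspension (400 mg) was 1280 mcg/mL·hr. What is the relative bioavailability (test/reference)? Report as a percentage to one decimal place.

F_rel = (AUC_test/D_test) / (AUC_ref/D_ref)
      = (4093/800) / (1280/400)
      = 5.11625 / 3.2 = 1.5988 = 159.88%

F_rel = 159.9%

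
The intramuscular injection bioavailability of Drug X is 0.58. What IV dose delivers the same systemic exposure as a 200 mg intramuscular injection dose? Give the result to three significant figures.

D_iv = 116 mg

Systemic exposure from an extravascular dose = F × D_ev, so the equivalent IV dose is F × D_ev.
D_iv = F × D_ev = 0.58 × 200 = 116 mg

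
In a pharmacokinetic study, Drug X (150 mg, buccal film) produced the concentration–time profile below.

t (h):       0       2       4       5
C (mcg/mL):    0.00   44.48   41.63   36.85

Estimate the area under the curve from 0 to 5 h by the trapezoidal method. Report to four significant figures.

Trapezoidal AUC_0→5:
  [0→2]: (0.00+44.48)/2 × 2 = 44.48
  [2→4]: (44.48+41.63)/2 × 2 = 86.11
  [4→5]: (41.63+36.85)/2 × 1 = 39.24
  Sum = 169.83 mcg/mL·h

AUC = 169.8 mcg/mL·h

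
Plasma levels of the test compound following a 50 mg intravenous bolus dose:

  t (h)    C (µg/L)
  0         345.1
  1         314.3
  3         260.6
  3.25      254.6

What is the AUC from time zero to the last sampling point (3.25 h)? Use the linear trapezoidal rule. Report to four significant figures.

Trapezoidal AUC_0→3.25:
  [0→1]: (345.1+314.3)/2 × 1 = 329.7
  [1→3]: (314.3+260.6)/2 × 2 = 574.9
  [3→3.25]: (260.6+254.6)/2 × 0.25 = 64.4
  Sum = 969.0 µg/L·h

AUC = 969.0 µg/L·h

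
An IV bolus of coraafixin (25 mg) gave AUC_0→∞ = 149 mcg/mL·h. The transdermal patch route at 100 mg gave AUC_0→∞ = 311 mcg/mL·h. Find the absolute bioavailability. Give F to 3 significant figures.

F = 0.522

F = (AUC_ev / D_ev) / (AUC_iv / D_iv)
  = (311/100) / (149/25)
  = 3.11 / 5.96 = 0.5218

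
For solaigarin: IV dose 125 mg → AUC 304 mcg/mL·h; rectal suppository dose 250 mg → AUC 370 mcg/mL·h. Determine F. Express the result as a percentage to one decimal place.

F = (AUC_ev / D_ev) / (AUC_iv / D_iv)
  = (370/250) / (304/125)
  = 1.48 / 2.432 = 0.6086
  = 60.86%

F = 60.9%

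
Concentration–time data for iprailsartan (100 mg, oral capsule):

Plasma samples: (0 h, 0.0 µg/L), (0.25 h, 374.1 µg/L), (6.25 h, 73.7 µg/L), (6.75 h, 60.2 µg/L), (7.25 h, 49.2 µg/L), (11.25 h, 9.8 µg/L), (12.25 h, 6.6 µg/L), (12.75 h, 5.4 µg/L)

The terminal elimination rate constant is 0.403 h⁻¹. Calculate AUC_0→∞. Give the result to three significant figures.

Trapezoidal AUC_0→12.75:
  [0→0.25]: (0.0+374.1)/2 × 0.25 = 46.7625
  [0.25→6.25]: (374.1+73.7)/2 × 6 = 1343.4
  [6.25→6.75]: (73.7+60.2)/2 × 0.5 = 33.475
  [6.75→7.25]: (60.2+49.2)/2 × 0.5 = 27.35
  [7.25→11.25]: (49.2+9.8)/2 × 4 = 118.0
  [11.25→12.25]: (9.8+6.6)/2 × 1 = 8.2
  [12.25→12.75]: (6.6+5.4)/2 × 0.5 = 3.0
  Sum = 1580.1875 µg/L·h
Extrapolated tail: C_last / k_e = 5.4 / 0.403 = 13.400
AUC_0→∞ = 1580.1875 + 13.400 = 1593.5875 µg/L·h

AUC = 1590 µg/L·h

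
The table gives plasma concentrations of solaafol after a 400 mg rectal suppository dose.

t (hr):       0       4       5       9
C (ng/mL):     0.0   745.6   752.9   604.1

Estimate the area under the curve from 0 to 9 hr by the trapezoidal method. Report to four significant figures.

AUC = 4954 ng/mL·hr

Trapezoidal AUC_0→9:
  [0→4]: (0.0+745.6)/2 × 4 = 1491.2
  [4→5]: (745.6+752.9)/2 × 1 = 749.25
  [5→9]: (752.9+604.1)/2 × 4 = 2714.0
  Sum = 4954.45 ng/mL·hr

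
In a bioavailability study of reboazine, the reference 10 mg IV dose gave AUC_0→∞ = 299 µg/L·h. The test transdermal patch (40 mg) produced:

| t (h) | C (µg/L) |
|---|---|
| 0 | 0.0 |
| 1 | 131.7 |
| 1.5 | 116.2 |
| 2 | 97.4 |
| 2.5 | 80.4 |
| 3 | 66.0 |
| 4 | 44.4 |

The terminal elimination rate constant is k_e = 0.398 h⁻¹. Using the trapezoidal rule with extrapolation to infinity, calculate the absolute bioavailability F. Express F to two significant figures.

F = 0.36

Trapezoidal AUC_0→4 (transdermal patch):
  [0→1]: (0.0+131.7)/2 × 1 = 65.85
  [1→1.5]: (131.7+116.2)/2 × 0.5 = 61.975
  [1.5→2]: (116.2+97.4)/2 × 0.5 = 53.4
  [2→2.5]: (97.4+80.4)/2 × 0.5 = 44.45
  [2.5→3]: (80.4+66.0)/2 × 0.5 = 36.6
  [3→4]: (66.0+44.4)/2 × 1 = 55.2
  Sum = 317.475 µg/L·h
Tail: C_last/k_e = 44.4/0.398 = 111.558
AUC_0→∞ (transdermal patch) = 317.475 + 111.558 = 429.033 µg/L·h
F = (AUC_ev/D_ev)/(AUC_iv/D_iv) = (429.033/40)/(299/10) = 10.725825/29.9 = 0.3587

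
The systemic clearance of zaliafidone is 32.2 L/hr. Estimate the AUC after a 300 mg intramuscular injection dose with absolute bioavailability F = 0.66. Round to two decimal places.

AUC = 6.15 mg/L·hr

AUC_0→∞ = F × Dose / CL
        = 0.66 × 300 / 32.2 = 6.14907 mg/L·hr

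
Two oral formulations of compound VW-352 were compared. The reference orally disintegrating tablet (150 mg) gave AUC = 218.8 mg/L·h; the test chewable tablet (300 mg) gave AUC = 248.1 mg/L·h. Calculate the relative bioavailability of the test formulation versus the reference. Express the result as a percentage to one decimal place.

F_rel = 56.7%

F_rel = (AUC_test/D_test) / (AUC_ref/D_ref)
      = (248.1/300) / (218.8/150)
      = 0.827 / 1.45867 = 0.5670 = 56.70%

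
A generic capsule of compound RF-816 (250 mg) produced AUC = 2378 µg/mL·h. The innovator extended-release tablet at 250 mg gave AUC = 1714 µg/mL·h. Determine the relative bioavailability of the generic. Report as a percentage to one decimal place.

F_rel = (AUC_test/D_test) / (AUC_ref/D_ref)
      = (2378/250) / (1714/250)
      = 9.512 / 6.856 = 1.3874 = 138.74%

F_rel = 138.7%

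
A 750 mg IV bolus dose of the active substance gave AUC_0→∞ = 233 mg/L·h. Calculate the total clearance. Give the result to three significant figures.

CL = Dose_iv / AUC_0→∞
   = 750 / 233 = 3.21888 L/h

CL = 3.22 L/h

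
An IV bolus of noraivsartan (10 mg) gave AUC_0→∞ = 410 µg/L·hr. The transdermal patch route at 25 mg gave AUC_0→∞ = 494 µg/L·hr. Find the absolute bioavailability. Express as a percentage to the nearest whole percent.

F = 48%

F = (AUC_ev / D_ev) / (AUC_iv / D_iv)
  = (494/25) / (410/10)
  = 19.76 / 41 = 0.4820
  = 48.20%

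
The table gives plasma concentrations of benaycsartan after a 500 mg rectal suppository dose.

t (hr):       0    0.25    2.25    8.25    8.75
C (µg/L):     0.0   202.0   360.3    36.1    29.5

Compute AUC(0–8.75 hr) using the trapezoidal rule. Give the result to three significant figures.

AUC = 1790 µg/L·hr

Trapezoidal AUC_0→8.75:
  [0→0.25]: (0.0+202.0)/2 × 0.25 = 25.25
  [0.25→2.25]: (202.0+360.3)/2 × 2 = 562.3
  [2.25→8.25]: (360.3+36.1)/2 × 6 = 1189.2
  [8.25→8.75]: (36.1+29.5)/2 × 0.5 = 16.4
  Sum = 1793.15 µg/L·hr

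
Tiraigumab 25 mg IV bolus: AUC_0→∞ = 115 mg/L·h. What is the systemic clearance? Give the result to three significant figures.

CL = Dose_iv / AUC_0→∞
   = 25 / 115 = 0.217391 L/h

CL = 0.217 L/h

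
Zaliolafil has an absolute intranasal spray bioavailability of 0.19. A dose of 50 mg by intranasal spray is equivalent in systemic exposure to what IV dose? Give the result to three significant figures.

Systemic exposure from an extravascular dose = F × D_ev, so the equivalent IV dose is F × D_ev.
D_iv = F × D_ev = 0.19 × 50 = 9.5 mg

D_iv = 9.50 mg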